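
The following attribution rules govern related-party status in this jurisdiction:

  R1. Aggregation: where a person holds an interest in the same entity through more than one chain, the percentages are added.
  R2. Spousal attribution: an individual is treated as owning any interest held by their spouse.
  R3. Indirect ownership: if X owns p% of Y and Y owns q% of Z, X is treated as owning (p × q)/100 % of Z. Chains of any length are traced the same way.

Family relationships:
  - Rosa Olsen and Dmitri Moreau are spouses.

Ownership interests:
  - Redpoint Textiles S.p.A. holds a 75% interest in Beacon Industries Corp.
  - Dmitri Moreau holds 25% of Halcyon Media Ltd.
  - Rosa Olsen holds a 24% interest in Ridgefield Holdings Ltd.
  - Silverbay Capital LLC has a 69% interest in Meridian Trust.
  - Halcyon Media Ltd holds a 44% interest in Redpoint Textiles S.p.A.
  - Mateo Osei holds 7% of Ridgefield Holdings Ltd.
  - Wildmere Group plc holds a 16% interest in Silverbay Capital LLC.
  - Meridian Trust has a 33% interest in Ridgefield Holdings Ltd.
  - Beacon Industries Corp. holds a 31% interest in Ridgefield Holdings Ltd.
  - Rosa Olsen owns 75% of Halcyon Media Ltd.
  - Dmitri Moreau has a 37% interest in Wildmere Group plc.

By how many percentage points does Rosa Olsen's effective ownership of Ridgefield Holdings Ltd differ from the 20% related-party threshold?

By spousal attribution (R2), Rosa Olsen is treated as also owning Dmitri Moreau's interest in Halcyon Media Ltd, giving 75% + 25% = 100%.
By spousal attribution (R2), Rosa Olsen is treated as owning Dmitri Moreau's 37% interest in Wildmere Group plc.
Chain via Halcyon Media Ltd → Redpoint Textiles S.p.A. → Beacon Industries Corp. (R3): 100% × 44% × 75% × 31% = 10.23% of Ridgefield Holdings Ltd.
Direct interest in Ridgefield Holdings Ltd: 24%.
Chain via Wildmere Group plc → Silverbay Capital LLC → Meridian Trust (R3): 37% × 16% × 69% × 33% = 1.347984% of Ridgefield Holdings Ltd.
Aggregating (R1): 10.23% + 24% + 1.347984% = 35.577984%.
35.577984% exceeds the 20% threshold by 15.577984 percentage points.

15.577984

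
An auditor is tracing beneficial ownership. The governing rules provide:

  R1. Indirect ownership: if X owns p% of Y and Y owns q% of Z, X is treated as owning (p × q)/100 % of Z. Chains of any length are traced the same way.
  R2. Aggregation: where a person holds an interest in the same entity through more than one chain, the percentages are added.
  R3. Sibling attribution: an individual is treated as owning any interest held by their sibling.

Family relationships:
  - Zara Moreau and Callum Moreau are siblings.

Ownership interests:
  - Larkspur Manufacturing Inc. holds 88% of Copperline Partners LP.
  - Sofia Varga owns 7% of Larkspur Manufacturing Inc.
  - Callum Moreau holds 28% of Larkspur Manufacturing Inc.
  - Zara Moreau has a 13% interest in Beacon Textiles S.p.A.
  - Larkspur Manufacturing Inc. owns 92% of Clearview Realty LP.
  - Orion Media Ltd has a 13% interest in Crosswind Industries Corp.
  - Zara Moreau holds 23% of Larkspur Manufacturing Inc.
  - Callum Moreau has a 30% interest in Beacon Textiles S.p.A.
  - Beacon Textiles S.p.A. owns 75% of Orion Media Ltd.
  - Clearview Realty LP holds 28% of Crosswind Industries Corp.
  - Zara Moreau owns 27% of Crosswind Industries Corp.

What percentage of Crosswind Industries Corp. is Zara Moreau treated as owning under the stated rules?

44.3301%

By sibling attribution (R3), Zara Moreau is treated as also owning Callum Moreau's interest in Beacon Textiles S.p.A, giving 13% + 30% = 43%.
By sibling attribution (R3), Zara Moreau is treated as also owning Callum Moreau's interest in Larkspur Manufacturing Inc, giving 23% + 28% = 51%.
Chain via Beacon Textiles S.p.A. → Orion Media Ltd (R1): 43% × 75% × 13% = 4.1925% of Crosswind Industries Corp.
Chain via Larkspur Manufacturing Inc. → Clearview Realty LP (R1): 51% × 92% × 28% = 13.1376% of Crosswind Industries Corp.
Direct interest in Crosswind Industries Corp: 27%.
Aggregating (R2): 4.1925% + 13.1376% + 27% = 44.3301%.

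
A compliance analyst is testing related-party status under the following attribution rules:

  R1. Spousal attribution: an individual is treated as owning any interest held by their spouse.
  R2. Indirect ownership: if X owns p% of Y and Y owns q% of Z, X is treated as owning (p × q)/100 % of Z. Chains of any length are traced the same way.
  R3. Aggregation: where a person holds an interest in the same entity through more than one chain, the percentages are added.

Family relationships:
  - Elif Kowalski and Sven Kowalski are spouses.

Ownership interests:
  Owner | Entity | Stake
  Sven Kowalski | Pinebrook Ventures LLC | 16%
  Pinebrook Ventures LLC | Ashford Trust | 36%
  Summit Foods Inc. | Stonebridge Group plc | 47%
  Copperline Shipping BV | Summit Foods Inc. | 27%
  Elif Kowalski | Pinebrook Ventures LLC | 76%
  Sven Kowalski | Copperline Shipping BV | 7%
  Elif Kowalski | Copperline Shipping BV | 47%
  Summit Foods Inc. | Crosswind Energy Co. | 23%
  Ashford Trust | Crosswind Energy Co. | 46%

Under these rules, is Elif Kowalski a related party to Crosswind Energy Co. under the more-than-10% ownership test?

By spousal attribution (R1), Elif Kowalski is treated as also owning Sven Kowalski's interest in Copperline Shipping BV, giving 47% + 7% = 54%.
By spousal attribution (R1), Elif Kowalski is treated as also owning Sven Kowalski's interest in Pinebrook Ventures LLC, giving 76% + 16% = 92%.
Chain via Copperline Shipping BV → Summit Foods Inc. (R2): 54% × 27% × 23% = 3.3534% of Crosswind Energy Co.
Chain via Pinebrook Ventures LLC → Ashford Trust (R2): 92% × 36% × 46% = 15.2352% of Crosswind Energy Co.
Aggregating (R3): 3.3534% + 15.2352% = 18.5886%.
18.5886% exceeds the 10% threshold, so Elif is a related party to Crosswind Energy Co.

Yes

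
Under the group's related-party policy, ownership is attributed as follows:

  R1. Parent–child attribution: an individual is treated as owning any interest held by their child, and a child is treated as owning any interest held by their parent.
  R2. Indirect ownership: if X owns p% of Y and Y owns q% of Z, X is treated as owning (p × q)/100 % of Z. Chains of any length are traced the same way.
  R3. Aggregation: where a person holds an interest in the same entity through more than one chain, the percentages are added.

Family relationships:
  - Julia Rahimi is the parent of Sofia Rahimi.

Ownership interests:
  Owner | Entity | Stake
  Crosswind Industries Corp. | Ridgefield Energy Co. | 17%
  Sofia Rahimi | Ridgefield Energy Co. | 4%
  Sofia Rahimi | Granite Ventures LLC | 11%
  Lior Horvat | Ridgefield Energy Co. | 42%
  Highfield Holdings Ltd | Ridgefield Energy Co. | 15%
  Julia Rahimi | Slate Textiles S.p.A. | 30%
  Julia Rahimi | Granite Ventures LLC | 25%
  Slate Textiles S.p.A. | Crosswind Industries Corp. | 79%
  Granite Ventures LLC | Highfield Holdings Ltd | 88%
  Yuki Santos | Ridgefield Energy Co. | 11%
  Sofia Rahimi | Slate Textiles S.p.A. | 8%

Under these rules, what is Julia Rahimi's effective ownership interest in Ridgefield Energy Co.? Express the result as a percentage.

13.8554%

By parent–child attribution (R1), Julia Rahimi is treated as also owning Sofia Rahimi's interest in Granite Ventures LLC, giving 25% + 11% = 36%.
By parent–child attribution (R1), Julia Rahimi is treated as also owning Sofia Rahimi's interest in Slate Textiles S.p.A, giving 30% + 8% = 38%.
By parent–child attribution (R1), Julia Rahimi is treated as owning Sofia Rahimi's 4% interest in Ridgefield Energy Co.
Chain via Granite Ventures LLC → Highfield Holdings Ltd (R2): 36% × 88% × 15% = 4.752% of Ridgefield Energy Co.
Chain via Slate Textiles S.p.A. → Crosswind Industries Corp. (R2): 38% × 79% × 17% = 5.1034% of Ridgefield Energy Co.
Direct interest in Ridgefield Energy Co: 4%.
Aggregating (R3): 4.752% + 5.1034% + 4% = 13.8554%.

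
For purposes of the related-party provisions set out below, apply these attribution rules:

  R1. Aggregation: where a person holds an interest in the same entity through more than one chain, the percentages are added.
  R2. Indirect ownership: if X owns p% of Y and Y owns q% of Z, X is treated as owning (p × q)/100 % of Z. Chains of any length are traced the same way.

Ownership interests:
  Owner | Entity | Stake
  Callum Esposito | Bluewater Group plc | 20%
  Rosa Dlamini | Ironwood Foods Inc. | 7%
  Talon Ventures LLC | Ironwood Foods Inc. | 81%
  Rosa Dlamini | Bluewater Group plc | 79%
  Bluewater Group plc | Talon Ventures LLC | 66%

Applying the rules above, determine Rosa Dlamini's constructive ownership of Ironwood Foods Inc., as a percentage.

Chain via Bluewater Group plc → Talon Ventures LLC (R2): 79% × 66% × 81% = 42.2334% of Ironwood Foods Inc.
Direct interest in Ironwood Foods Inc: 7%.
Aggregating (R1): 42.2334% + 7% = 49.2334%.

49.2334%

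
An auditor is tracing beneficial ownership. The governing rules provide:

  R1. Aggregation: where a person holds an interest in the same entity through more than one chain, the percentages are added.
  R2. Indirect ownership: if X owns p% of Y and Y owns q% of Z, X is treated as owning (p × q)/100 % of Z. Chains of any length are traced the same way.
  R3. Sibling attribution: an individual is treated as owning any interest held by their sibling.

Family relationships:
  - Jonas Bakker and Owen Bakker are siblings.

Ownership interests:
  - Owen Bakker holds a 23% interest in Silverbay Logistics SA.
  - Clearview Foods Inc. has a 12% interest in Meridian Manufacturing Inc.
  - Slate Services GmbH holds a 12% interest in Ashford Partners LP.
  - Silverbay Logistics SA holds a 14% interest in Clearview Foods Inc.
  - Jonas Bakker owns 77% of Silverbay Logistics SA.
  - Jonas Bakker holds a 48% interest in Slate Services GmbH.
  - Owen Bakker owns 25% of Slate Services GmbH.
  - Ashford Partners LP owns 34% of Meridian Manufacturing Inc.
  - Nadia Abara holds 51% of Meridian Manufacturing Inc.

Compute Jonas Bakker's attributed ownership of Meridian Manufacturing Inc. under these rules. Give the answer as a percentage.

4.6584%

By sibling attribution (R3), Jonas Bakker is treated as also owning Owen Bakker's interest in Slate Services GmbH, giving 48% + 25% = 73%.
By sibling attribution (R3), Jonas Bakker is treated as also owning Owen Bakker's interest in Silverbay Logistics SA, giving 77% + 23% = 100%.
Chain via Slate Services GmbH → Ashford Partners LP (R2): 73% × 12% × 34% = 2.9784% of Meridian Manufacturing Inc.
Chain via Silverbay Logistics SA → Clearview Foods Inc. (R2): 100% × 14% × 12% = 1.68% of Meridian Manufacturing Inc.
Aggregating (R1): 2.9784% + 1.68% = 4.6584%.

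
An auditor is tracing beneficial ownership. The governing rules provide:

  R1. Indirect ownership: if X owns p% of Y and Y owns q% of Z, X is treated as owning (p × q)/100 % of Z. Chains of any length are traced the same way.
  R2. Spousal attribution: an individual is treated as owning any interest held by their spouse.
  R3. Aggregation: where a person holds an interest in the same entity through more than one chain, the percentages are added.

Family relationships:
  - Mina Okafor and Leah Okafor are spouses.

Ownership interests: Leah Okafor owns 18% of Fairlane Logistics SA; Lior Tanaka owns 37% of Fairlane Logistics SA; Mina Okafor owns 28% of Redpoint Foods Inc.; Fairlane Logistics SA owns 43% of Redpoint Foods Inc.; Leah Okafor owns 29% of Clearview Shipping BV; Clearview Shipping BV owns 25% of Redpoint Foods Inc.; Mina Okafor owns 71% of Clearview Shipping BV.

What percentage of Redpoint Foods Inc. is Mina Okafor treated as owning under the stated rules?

60.74%

By spousal attribution (R2), Mina Okafor is treated as also owning Leah Okafor's interest in Clearview Shipping BV, giving 71% + 29% = 100%.
By spousal attribution (R2), Mina Okafor is treated as owning Leah Okafor's 18% interest in Fairlane Logistics SA.
Chain via Clearview Shipping BV (R1): 100% × 25% = 25% of Redpoint Foods Inc.
Direct interest in Redpoint Foods Inc: 28%.
Chain via Fairlane Logistics SA (R1): 18% × 43% = 7.74% of Redpoint Foods Inc.
Aggregating (R3): 25% + 28% + 7.74% = 60.74%.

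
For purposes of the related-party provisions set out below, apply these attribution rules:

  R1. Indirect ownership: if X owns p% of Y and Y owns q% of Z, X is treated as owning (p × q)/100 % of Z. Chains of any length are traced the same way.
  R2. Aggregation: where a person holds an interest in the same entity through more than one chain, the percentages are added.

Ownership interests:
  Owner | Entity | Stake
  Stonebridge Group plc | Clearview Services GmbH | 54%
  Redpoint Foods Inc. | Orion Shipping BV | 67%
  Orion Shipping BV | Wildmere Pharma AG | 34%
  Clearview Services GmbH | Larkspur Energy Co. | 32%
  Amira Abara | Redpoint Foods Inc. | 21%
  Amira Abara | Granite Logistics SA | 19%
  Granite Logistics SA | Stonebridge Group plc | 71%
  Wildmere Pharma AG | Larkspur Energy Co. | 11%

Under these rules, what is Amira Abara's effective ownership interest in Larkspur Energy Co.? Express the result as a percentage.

Chain via Granite Logistics SA → Stonebridge Group plc → Clearview Services GmbH (R1): 19% × 71% × 54% × 32% = 2.331072% of Larkspur Energy Co.
Chain via Redpoint Foods Inc. → Orion Shipping BV → Wildmere Pharma AG (R1): 21% × 67% × 34% × 11% = 0.526218% of Larkspur Energy Co.
Aggregating (R2): 2.331072% + 0.526218% = 2.85729%.

2.85729%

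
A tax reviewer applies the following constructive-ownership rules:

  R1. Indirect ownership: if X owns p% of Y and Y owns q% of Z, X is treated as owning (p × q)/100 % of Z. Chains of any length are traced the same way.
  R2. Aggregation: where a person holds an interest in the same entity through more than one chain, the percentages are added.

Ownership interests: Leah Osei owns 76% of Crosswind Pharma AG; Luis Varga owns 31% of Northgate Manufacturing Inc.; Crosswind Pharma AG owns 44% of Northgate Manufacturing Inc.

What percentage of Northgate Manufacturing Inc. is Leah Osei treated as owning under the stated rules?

33.44%

Chain via Crosswind Pharma AG (R1): 76% × 44% = 33.44% of Northgate Manufacturing Inc.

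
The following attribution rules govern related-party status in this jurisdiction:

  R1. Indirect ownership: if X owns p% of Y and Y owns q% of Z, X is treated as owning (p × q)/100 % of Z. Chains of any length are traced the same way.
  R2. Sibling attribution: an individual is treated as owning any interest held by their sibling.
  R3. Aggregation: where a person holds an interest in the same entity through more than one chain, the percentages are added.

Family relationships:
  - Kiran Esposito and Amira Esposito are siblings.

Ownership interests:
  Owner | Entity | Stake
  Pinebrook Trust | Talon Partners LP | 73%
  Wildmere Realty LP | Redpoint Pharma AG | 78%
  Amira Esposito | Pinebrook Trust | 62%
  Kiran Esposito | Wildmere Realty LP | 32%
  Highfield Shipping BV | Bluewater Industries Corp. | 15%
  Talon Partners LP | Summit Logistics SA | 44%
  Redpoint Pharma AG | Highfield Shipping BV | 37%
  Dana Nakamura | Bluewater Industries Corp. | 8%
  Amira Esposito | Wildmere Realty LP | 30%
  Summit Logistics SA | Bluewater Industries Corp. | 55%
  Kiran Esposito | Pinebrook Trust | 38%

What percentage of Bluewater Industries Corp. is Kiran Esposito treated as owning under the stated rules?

By sibling attribution (R2), Kiran Esposito is treated as also owning Amira Esposito's interest in Wildmere Realty LP, giving 32% + 30% = 62%.
By sibling attribution (R2), Kiran Esposito is treated as also owning Amira Esposito's interest in Pinebrook Trust, giving 38% + 62% = 100%.
Chain via Wildmere Realty LP → Redpoint Pharma AG → Highfield Shipping BV (R1): 62% × 78% × 37% × 15% = 2.68398% of Bluewater Industries Corp.
Chain via Pinebrook Trust → Talon Partners LP → Summit Logistics SA (R1): 100% × 73% × 44% × 55% = 17.666% of Bluewater Industries Corp.
Aggregating (R3): 2.68398% + 17.666% = 20.34998%.

20.34998%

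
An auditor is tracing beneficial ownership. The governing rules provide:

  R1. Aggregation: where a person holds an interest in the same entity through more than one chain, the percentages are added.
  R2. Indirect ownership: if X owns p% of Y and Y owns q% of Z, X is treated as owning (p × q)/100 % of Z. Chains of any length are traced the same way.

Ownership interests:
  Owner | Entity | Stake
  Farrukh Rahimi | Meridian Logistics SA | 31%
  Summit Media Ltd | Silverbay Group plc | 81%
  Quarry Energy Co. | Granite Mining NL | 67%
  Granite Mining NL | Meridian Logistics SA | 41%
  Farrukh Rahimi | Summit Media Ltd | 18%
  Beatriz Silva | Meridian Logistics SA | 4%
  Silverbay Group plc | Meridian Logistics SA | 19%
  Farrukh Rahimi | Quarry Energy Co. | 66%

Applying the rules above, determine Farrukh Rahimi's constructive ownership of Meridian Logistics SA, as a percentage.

51.9004%

Chain via Quarry Energy Co. → Granite Mining NL (R2): 66% × 67% × 41% = 18.1302% of Meridian Logistics SA.
Chain via Summit Media Ltd → Silverbay Group plc (R2): 18% × 81% × 19% = 2.7702% of Meridian Logistics SA.
Direct interest in Meridian Logistics SA: 31%.
Aggregating (R1): 18.1302% + 2.7702% + 31% = 51.9004%.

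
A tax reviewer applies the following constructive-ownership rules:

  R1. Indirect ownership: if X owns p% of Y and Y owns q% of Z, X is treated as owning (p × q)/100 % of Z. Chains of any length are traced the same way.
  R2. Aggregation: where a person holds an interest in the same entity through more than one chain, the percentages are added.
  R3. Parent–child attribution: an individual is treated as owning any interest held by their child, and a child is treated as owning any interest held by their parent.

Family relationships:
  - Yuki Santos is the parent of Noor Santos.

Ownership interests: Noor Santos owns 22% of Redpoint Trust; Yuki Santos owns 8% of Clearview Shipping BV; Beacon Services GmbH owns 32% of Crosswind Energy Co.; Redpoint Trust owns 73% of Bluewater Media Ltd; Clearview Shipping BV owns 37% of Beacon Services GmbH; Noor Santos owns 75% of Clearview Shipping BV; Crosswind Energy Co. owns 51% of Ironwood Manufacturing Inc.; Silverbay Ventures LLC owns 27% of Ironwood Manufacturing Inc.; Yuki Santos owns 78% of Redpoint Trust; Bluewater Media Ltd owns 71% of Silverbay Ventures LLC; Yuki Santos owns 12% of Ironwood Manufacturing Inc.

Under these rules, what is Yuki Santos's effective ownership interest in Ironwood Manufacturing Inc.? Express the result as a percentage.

By parent–child attribution (R3), Yuki Santos is treated as also owning Noor Santos's interest in Redpoint Trust, giving 78% + 22% = 100%.
By parent–child attribution (R3), Yuki Santos is treated as also owning Noor Santos's interest in Clearview Shipping BV, giving 8% + 75% = 83%.
Chain via Redpoint Trust → Bluewater Media Ltd → Silverbay Ventures LLC (R1): 100% × 73% × 71% × 27% = 13.9941% of Ironwood Manufacturing Inc.
Chain via Clearview Shipping BV → Beacon Services GmbH → Crosswind Energy Co. (R1): 83% × 37% × 32% × 51% = 5.011872% of Ironwood Manufacturing Inc.
Direct interest in Ironwood Manufacturing Inc: 12%.
Aggregating (R2): 13.9941% + 5.011872% + 12% = 31.005972%.

31.005972%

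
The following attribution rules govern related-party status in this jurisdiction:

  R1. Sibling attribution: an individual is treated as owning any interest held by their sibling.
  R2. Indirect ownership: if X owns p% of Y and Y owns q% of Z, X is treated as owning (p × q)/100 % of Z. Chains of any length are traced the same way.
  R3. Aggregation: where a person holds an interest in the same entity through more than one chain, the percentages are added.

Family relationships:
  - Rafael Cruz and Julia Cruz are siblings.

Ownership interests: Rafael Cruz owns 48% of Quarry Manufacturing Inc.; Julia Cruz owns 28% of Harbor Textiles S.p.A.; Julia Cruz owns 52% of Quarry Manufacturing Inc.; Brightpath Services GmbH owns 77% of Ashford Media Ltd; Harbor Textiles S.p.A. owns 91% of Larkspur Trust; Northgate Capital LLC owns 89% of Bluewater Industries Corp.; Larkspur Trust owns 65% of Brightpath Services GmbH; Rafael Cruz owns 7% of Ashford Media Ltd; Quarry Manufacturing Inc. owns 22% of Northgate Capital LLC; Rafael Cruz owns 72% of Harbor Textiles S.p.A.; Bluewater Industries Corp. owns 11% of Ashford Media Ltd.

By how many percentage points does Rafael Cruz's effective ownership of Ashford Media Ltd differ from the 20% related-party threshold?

34.6993

By sibling attribution (R1), Rafael Cruz is treated as also owning Julia Cruz's interest in Quarry Manufacturing Inc, giving 48% + 52% = 100%.
By sibling attribution (R1), Rafael Cruz is treated as also owning Julia Cruz's interest in Harbor Textiles S.p.A, giving 72% + 28% = 100%.
Chain via Quarry Manufacturing Inc. → Northgate Capital LLC → Bluewater Industries Corp. (R2): 100% × 22% × 89% × 11% = 2.1538% of Ashford Media Ltd.
Chain via Harbor Textiles S.p.A. → Larkspur Trust → Brightpath Services GmbH (R2): 100% × 91% × 65% × 77% = 45.5455% of Ashford Media Ltd.
Direct interest in Ashford Media Ltd: 7%.
Aggregating (R3): 2.1538% + 45.5455% + 7% = 54.6993%.
54.6993% exceeds the 20% threshold by 34.6993 percentage points.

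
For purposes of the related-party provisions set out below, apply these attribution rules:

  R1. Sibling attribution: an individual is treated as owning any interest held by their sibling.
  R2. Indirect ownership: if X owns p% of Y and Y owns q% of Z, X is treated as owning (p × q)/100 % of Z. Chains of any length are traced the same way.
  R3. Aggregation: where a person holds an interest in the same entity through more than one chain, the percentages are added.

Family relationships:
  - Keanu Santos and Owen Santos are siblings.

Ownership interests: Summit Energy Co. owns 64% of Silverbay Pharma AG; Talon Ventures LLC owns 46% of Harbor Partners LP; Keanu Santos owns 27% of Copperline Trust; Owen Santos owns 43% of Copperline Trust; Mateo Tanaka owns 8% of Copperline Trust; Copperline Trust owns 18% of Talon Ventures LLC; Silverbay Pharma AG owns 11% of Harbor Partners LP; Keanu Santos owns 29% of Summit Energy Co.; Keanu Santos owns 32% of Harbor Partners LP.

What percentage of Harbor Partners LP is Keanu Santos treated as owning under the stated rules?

By sibling attribution (R1), Keanu Santos is treated as also owning Owen Santos's interest in Copperline Trust, giving 27% + 43% = 70%.
Chain via Copperline Trust → Talon Ventures LLC (R2): 70% × 18% × 46% = 5.796% of Harbor Partners LP.
Chain via Summit Energy Co. → Silverbay Pharma AG (R2): 29% × 64% × 11% = 2.0416% of Harbor Partners LP.
Direct interest in Harbor Partners LP: 32%.
Aggregating (R3): 5.796% + 2.0416% + 32% = 39.8376%.

39.8376%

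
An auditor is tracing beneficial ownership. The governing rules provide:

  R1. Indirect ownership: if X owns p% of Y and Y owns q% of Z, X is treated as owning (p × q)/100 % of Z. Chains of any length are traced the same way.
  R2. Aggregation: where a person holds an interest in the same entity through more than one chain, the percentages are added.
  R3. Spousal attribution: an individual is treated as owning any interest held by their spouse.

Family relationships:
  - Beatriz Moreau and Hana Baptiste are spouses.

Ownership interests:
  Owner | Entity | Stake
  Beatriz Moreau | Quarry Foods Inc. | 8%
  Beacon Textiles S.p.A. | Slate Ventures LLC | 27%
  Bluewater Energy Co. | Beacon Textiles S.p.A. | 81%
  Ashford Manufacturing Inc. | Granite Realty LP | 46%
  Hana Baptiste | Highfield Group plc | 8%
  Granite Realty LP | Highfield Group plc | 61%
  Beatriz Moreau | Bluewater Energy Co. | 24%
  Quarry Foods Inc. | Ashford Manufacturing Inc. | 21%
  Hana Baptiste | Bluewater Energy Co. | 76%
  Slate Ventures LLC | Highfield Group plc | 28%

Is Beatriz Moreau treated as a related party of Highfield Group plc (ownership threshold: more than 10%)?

By spousal attribution (R3), Beatriz Moreau is treated as also owning Hana Baptiste's interest in Bluewater Energy Co, giving 24% + 76% = 100%.
By spousal attribution (R3), Beatriz Moreau is treated as owning Hana Baptiste's 8% interest in Highfield Group plc.
Chain via Quarry Foods Inc. → Ashford Manufacturing Inc. → Granite Realty LP (R1): 8% × 21% × 46% × 61% = 0.471408% of Highfield Group plc.
Chain via Bluewater Energy Co. → Beacon Textiles S.p.A. → Slate Ventures LLC (R1): 100% × 81% × 27% × 28% = 6.1236% of Highfield Group plc.
Direct interest in Highfield Group plc: 8%.
Aggregating (R2): 0.471408% + 6.1236% + 8% = 14.595008%.
14.595008% exceeds the 10% threshold, so Beatriz is a related party to Highfield Group plc.

Yes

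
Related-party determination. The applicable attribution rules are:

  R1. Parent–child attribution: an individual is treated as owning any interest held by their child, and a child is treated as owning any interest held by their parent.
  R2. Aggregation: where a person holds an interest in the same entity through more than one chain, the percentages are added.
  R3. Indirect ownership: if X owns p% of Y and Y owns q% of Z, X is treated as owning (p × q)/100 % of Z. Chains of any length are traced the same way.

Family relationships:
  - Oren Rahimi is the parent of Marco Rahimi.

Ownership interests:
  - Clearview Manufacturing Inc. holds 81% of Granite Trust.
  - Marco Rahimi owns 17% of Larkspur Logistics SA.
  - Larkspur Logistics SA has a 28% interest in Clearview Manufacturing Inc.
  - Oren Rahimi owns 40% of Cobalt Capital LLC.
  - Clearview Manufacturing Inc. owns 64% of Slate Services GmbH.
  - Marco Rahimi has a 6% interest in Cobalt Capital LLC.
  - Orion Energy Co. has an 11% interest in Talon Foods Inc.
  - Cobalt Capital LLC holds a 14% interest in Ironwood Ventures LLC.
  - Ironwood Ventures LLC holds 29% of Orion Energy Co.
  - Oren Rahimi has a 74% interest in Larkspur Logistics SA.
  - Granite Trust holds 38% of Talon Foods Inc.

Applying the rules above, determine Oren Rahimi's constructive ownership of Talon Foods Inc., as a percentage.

By parent–child attribution (R1), Oren Rahimi is treated as also owning Marco Rahimi's interest in Larkspur Logistics SA, giving 74% + 17% = 91%.
By parent–child attribution (R1), Oren Rahimi is treated as also owning Marco Rahimi's interest in Cobalt Capital LLC, giving 40% + 6% = 46%.
Chain via Larkspur Logistics SA → Clearview Manufacturing Inc. → Granite Trust (R3): 91% × 28% × 81% × 38% = 7.842744% of Talon Foods Inc.
Chain via Cobalt Capital LLC → Ironwood Ventures LLC → Orion Energy Co. (R3): 46% × 14% × 29% × 11% = 0.205436% of Talon Foods Inc.
Aggregating (R2): 7.842744% + 0.205436% = 8.04818%.

8.04818%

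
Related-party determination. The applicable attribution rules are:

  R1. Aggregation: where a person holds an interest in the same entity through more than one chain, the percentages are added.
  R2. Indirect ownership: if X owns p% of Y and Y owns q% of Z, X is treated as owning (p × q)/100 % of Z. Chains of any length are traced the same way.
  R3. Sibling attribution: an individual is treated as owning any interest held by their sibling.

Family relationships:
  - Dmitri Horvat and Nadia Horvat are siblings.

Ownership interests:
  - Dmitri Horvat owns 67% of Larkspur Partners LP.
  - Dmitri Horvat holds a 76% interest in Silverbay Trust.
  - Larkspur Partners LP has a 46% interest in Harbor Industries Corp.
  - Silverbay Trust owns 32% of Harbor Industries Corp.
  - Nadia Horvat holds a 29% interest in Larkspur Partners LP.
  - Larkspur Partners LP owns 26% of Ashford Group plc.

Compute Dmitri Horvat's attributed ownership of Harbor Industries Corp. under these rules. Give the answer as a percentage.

68.48%

By sibling attribution (R3), Dmitri Horvat is treated as also owning Nadia Horvat's interest in Larkspur Partners LP, giving 67% + 29% = 96%.
Chain via Silverbay Trust (R2): 76% × 32% = 24.32% of Harbor Industries Corp.
Chain via Larkspur Partners LP (R2): 96% × 46% = 44.16% of Harbor Industries Corp.
Aggregating (R1): 24.32% + 44.16% = 68.48%.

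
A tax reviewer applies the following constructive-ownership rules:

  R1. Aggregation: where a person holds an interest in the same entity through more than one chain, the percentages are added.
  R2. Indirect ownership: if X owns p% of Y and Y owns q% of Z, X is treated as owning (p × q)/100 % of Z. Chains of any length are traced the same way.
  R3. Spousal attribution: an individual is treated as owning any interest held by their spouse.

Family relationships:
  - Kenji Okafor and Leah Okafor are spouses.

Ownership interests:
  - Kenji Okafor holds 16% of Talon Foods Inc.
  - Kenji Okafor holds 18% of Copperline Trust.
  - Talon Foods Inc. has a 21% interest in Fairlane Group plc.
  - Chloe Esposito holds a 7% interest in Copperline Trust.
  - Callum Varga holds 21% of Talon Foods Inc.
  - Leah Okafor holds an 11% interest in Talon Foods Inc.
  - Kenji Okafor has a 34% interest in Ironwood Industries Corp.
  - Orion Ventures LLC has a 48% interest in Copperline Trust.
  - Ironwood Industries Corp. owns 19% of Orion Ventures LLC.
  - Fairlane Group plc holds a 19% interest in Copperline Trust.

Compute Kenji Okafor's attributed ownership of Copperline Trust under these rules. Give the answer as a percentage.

22.1781%

By spousal attribution (R3), Kenji Okafor is treated as also owning Leah Okafor's interest in Talon Foods Inc, giving 16% + 11% = 27%.
Chain via Talon Foods Inc. → Fairlane Group plc (R2): 27% × 21% × 19% = 1.0773% of Copperline Trust.
Chain via Ironwood Industries Corp. → Orion Ventures LLC (R2): 34% × 19% × 48% = 3.1008% of Copperline Trust.
Direct interest in Copperline Trust: 18%.
Aggregating (R1): 1.0773% + 3.1008% + 18% = 22.1781%.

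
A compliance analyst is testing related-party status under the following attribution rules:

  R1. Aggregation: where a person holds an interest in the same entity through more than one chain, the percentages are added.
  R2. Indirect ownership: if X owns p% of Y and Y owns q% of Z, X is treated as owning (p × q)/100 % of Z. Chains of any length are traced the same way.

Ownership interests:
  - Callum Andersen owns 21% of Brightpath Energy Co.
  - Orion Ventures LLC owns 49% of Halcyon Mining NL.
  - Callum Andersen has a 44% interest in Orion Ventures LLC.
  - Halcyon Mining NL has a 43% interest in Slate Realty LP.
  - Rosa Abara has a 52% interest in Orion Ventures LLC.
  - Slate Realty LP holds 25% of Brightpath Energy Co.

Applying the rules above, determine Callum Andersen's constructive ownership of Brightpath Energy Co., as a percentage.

Chain via Orion Ventures LLC → Halcyon Mining NL → Slate Realty LP (R2): 44% × 49% × 43% × 25% = 2.3177% of Brightpath Energy Co.
Direct interest in Brightpath Energy Co: 21%.
Aggregating (R1): 2.3177% + 21% = 23.3177%.

23.3177%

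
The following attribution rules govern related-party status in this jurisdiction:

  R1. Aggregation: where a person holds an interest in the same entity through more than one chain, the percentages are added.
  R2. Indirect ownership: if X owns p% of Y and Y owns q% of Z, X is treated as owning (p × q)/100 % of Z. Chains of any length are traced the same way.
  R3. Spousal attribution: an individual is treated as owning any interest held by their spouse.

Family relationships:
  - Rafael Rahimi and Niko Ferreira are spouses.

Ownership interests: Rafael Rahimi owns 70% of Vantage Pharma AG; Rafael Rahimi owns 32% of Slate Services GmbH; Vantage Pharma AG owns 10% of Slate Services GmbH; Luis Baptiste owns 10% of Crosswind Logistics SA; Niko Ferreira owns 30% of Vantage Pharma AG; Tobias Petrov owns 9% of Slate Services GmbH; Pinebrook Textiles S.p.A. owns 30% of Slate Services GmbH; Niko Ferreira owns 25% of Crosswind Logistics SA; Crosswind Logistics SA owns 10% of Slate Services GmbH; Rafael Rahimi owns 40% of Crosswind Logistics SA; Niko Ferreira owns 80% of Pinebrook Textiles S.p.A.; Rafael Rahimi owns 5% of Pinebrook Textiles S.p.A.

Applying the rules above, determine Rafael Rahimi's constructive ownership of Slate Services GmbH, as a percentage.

74%

By spousal attribution (R3), Rafael Rahimi is treated as also owning Niko Ferreira's interest in Vantage Pharma AG, giving 70% + 30% = 100%.
By spousal attribution (R3), Rafael Rahimi is treated as also owning Niko Ferreira's interest in Crosswind Logistics SA, giving 40% + 25% = 65%.
By spousal attribution (R3), Rafael Rahimi is treated as also owning Niko Ferreira's interest in Pinebrook Textiles S.p.A, giving 5% + 80% = 85%.
Chain via Vantage Pharma AG (R2): 100% × 10% = 10% of Slate Services GmbH.
Chain via Crosswind Logistics SA (R2): 65% × 10% = 6.5% of Slate Services GmbH.
Chain via Pinebrook Textiles S.p.A. (R2): 85% × 30% = 25.5% of Slate Services GmbH.
Direct interest in Slate Services GmbH: 32%.
Aggregating (R1): 10% + 6.5% + 25.5% + 32% = 74%.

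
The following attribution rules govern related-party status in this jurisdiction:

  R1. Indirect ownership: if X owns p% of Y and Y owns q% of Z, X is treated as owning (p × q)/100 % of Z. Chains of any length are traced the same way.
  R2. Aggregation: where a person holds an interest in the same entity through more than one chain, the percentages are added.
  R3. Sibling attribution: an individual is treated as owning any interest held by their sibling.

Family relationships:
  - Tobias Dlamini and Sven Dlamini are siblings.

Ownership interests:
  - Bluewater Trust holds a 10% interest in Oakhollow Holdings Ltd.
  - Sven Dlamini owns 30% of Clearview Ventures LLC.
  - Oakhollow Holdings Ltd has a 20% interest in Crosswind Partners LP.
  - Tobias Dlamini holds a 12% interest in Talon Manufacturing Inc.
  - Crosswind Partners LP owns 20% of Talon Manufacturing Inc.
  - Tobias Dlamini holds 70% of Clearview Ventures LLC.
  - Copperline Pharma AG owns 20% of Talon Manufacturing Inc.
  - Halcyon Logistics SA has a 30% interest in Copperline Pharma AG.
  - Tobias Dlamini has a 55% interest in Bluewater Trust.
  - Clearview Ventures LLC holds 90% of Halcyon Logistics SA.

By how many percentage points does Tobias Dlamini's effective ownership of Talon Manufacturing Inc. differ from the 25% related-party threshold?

By sibling attribution (R3), Tobias Dlamini is treated as also owning Sven Dlamini's interest in Clearview Ventures LLC, giving 70% + 30% = 100%.
Chain via Clearview Ventures LLC → Halcyon Logistics SA → Copperline Pharma AG (R1): 100% × 90% × 30% × 20% = 5.4% of Talon Manufacturing Inc.
Chain via Bluewater Trust → Oakhollow Holdings Ltd → Crosswind Partners LP (R1): 55% × 10% × 20% × 20% = 0.22% of Talon Manufacturing Inc.
Direct interest in Talon Manufacturing Inc: 12%.
Aggregating (R2): 5.4% + 0.22% + 12% = 17.62%.
17.62% falls short of the 25% threshold by 7.38 percentage points.

7.38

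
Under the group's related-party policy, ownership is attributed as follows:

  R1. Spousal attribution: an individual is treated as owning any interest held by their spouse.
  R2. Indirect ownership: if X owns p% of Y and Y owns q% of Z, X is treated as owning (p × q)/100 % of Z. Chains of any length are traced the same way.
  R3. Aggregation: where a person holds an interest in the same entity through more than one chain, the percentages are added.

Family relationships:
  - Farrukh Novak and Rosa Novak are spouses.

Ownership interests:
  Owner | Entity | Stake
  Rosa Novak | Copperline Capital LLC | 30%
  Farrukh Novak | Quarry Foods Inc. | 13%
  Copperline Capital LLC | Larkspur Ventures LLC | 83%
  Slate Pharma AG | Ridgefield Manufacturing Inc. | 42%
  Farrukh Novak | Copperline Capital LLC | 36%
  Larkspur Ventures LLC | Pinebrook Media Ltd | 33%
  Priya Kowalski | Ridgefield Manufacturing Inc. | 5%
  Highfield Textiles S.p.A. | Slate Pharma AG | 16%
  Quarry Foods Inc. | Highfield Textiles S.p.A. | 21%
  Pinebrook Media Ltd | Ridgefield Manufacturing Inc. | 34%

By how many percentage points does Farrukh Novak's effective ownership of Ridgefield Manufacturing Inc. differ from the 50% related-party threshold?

By spousal attribution (R1), Farrukh Novak is treated as also owning Rosa Novak's interest in Copperline Capital LLC, giving 36% + 30% = 66%.
Chain via Quarry Foods Inc. → Highfield Textiles S.p.A. → Slate Pharma AG (R2): 13% × 21% × 16% × 42% = 0.183456% of Ridgefield Manufacturing Inc.
Chain via Copperline Capital LLC → Larkspur Ventures LLC → Pinebrook Media Ltd (R2): 66% × 83% × 33% × 34% = 6.146316% of Ridgefield Manufacturing Inc.
Aggregating (R3): 0.183456% + 6.146316% = 6.329772%.
6.329772% falls short of the 50% threshold by 43.670228 percentage points.

43.670228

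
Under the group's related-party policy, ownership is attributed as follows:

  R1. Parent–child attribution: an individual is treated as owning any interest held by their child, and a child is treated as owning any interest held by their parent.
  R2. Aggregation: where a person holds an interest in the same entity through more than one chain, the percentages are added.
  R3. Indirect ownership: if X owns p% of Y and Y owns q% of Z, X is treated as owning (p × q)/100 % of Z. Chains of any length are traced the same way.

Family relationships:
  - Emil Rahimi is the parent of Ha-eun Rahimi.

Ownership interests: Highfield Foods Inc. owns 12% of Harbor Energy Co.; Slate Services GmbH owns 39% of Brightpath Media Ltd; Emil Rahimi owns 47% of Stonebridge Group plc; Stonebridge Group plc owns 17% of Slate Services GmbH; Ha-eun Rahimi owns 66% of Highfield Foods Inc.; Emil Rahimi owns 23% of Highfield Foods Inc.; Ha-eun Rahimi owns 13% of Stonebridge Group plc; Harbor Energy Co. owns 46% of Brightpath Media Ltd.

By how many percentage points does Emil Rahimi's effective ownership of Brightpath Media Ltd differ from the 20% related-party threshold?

11.1092

By parent–child attribution (R1), Emil Rahimi is treated as also owning Ha-eun Rahimi's interest in Stonebridge Group plc, giving 47% + 13% = 60%.
By parent–child attribution (R1), Emil Rahimi is treated as also owning Ha-eun Rahimi's interest in Highfield Foods Inc, giving 23% + 66% = 89%.
Chain via Stonebridge Group plc → Slate Services GmbH (R3): 60% × 17% × 39% = 3.978% of Brightpath Media Ltd.
Chain via Highfield Foods Inc. → Harbor Energy Co. (R3): 89% × 12% × 46% = 4.9128% of Brightpath Media Ltd.
Aggregating (R2): 3.978% + 4.9128% = 8.8908%.
8.8908% falls short of the 20% threshold by 11.1092 percentage points.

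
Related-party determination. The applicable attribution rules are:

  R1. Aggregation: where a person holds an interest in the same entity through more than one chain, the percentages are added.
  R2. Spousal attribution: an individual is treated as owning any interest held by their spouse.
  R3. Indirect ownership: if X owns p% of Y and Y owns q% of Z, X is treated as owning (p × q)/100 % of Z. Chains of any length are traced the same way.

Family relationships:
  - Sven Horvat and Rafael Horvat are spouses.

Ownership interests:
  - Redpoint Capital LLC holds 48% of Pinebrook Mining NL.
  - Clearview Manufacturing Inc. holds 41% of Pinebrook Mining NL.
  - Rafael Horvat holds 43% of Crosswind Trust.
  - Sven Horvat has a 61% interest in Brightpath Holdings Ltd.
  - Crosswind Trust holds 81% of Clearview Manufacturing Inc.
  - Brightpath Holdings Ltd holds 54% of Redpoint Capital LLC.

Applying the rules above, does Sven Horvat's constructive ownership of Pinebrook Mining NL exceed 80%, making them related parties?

No

By spousal attribution (R2), Sven Horvat is treated as owning Rafael Horvat's 43% interest in Crosswind Trust.
Chain via Brightpath Holdings Ltd → Redpoint Capital LLC (R3): 61% × 54% × 48% = 15.8112% of Pinebrook Mining NL.
Chain via Crosswind Trust → Clearview Manufacturing Inc. (R3): 43% × 81% × 41% = 14.2803% of Pinebrook Mining NL.
Aggregating (R1): 15.8112% + 14.2803% = 30.0915%.
30.0915% does not exceed the 80% threshold, so Sven is not a related party to Pinebrook Mining NL.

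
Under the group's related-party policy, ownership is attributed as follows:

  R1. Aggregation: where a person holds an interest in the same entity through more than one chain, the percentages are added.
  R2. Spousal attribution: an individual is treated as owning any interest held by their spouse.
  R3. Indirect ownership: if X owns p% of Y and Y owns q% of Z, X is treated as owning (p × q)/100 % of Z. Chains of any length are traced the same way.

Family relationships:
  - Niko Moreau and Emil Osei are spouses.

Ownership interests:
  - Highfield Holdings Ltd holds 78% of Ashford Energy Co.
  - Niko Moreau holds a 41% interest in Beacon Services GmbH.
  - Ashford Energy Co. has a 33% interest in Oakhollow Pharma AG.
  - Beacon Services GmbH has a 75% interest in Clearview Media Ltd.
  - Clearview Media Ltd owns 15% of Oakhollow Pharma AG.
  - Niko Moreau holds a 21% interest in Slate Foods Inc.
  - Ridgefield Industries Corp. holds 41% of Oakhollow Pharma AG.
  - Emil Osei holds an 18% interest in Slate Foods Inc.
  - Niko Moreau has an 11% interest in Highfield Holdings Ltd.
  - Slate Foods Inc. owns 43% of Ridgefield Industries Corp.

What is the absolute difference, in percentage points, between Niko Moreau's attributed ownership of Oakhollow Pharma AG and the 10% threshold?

By spousal attribution (R2), Niko Moreau is treated as also owning Emil Osei's interest in Slate Foods Inc, giving 21% + 18% = 39%.
Chain via Slate Foods Inc. → Ridgefield Industries Corp. (R3): 39% × 43% × 41% = 6.8757% of Oakhollow Pharma AG.
Chain via Highfield Holdings Ltd → Ashford Energy Co. (R3): 11% × 78% × 33% = 2.8314% of Oakhollow Pharma AG.
Chain via Beacon Services GmbH → Clearview Media Ltd (R3): 41% × 75% × 15% = 4.6125% of Oakhollow Pharma AG.
Aggregating (R1): 6.8757% + 2.8314% + 4.6125% = 14.3196%.
14.3196% exceeds the 10% threshold by 4.3196 percentage points.

4.3196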